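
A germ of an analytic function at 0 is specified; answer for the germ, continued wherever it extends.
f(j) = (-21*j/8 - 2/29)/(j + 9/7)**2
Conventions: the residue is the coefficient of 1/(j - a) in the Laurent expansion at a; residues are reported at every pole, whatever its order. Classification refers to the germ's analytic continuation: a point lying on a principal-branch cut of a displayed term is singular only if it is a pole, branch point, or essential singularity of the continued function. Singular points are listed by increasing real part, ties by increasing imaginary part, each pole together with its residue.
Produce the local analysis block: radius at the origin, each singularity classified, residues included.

Radius of convergence at 0: 9/7.
At -9/7: a pole of order 2; residue -21/8.

Denominator factor (j + 9/7)^2: pole of order 2 at -9/7, modulus 9/7.
The radius of convergence is the smallest modulus among the singular points: 9/7.
At the order-2 pole -9/7 set g(j) = (j - (-9/7))^2*f(j) = -21*j/8 - 2/29.
Order-2 pole: residue = g'(a); g'(-9/7) = -21/8, so the residue is -21/8.


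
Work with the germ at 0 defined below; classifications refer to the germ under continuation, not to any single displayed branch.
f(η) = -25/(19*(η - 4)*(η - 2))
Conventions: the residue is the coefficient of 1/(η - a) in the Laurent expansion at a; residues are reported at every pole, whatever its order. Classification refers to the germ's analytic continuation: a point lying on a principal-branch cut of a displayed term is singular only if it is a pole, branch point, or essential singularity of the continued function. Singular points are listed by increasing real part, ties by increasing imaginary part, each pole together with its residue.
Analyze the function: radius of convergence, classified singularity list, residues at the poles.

Radius of convergence at 0: 2.
At 2: a pole of order 1; residue 25/38.
At 4: a pole of order 1; residue -25/38.

Denominator factor (η - 4): pole of order 1 at 4, modulus 4.
Denominator factor (η - 2): pole of order 1 at 2, modulus 2.
The radius of convergence is the smallest modulus among the singular points: 2.
At the order-1 pole 2 set g(η) = (η - (2))*f(η) = -25/(19*(η - 4)).
Simple pole: residue = g(a) at a = 2, which is 25/38.
At the order-1 pole 4 set g(η) = (η - (4))*f(η) = -25/(19*(η - 2)).
Simple pole: residue = g(a) at a = 4, which is -25/38.
List the singular points by increasing real part (a conjugate pair: the negative imaginary part first).


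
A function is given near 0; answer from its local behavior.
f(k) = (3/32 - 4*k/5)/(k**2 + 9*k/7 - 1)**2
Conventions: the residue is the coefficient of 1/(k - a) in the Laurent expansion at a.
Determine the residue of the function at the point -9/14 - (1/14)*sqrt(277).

The factor k**2 + 9*k/7 - 1 splits as (k - a)(k - a') with a = -9/14 - (1/14)*sqrt(277), a' = -9/14 + (1/14)*sqrt(277). At the order-2 pole a set g(k) = (k - a)^2*f(k) = [3/32 - 4*k/5] / (k - a')^2.
Order-2 pole: residue = g'(a); g'(-9/14 - (1/14)*sqrt(277)) = (33369/6138320)*sqrt(277), so the residue is (33369/6138320)*sqrt(277).

The residue is (33369/6138320)*sqrt(277).


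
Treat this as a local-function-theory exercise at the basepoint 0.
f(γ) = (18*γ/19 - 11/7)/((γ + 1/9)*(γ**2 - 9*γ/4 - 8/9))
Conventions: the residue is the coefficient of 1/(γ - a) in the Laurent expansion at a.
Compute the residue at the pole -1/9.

The residue is 72252/26999.

At the order-1 pole -1/9 set g(γ) = (γ - (-1/9))*f(γ) = (18*γ/19 - 11/7)/(γ**2 - 9*γ/4 - 8/9).
Simple pole: residue = g(a) at a = -1/9, which is 72252/26999.


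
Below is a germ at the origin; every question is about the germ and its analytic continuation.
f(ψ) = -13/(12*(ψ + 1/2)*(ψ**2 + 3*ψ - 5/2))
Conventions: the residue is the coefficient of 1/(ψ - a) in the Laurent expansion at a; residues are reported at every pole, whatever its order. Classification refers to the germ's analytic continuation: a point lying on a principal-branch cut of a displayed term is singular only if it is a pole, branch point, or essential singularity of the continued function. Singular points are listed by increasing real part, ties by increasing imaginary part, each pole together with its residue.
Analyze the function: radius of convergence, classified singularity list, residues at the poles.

Denominator factor (ψ + 1/2): pole of order 1 at -1/2, modulus 1/2.
Denominator factor (ψ**2 + 3*ψ - 5/2): discriminant 19, real irrational roots -3/2 + (1/2)*sqrt(19) and -3/2 - (1/2)*sqrt(19); poles of order 1, moduli -3/2 + (1/2)*sqrt(19) and 3/2 + (1/2)*sqrt(19).
The radius of convergence is the smallest modulus among the singular points: 1/2.
The factor ψ**2 + 3*ψ - 5/2 splits as (ψ - a)(ψ - a') with a = -3/2 - (1/2)*sqrt(19), a' = -3/2 + (1/2)*sqrt(19). At the order-1 pole a set g(ψ) = (ψ - a)*f(ψ) = [-13/(12*(ψ + 1/2))] / (ψ - a').
Simple pole: residue = g(a) at a = -3/2 - (1/2)*sqrt(19), which is -13/90 + (13/855)*sqrt(19).
At the order-1 pole -1/2 set g(ψ) = (ψ - (-1/2))*f(ψ) = -13/(12*(ψ**2 + 3*ψ - 5/2)).
Simple pole: residue = g(a) at a = -1/2, which is 13/45.
The factor ψ**2 + 3*ψ - 5/2 splits as (ψ - a)(ψ - a') with a = -3/2 + (1/2)*sqrt(19), a' = -3/2 - (1/2)*sqrt(19). At the order-1 pole a set g(ψ) = (ψ - a)*f(ψ) = [-13/(12*(ψ + 1/2))] / (ψ - a').
Simple pole: residue = g(a) at a = -3/2 + (1/2)*sqrt(19), which is -13/90 - (13/855)*sqrt(19).
List the singular points by increasing real part (a conjugate pair: the negative imaginary part first).

Radius of convergence at 0: 1/2.
At -3/2 - (1/2)*sqrt(19): a pole of order 1; residue -13/90 + (13/855)*sqrt(19).
At -1/2: a pole of order 1; residue 13/45.
At -3/2 + (1/2)*sqrt(19): a pole of order 1; residue -13/90 - (13/855)*sqrt(19).


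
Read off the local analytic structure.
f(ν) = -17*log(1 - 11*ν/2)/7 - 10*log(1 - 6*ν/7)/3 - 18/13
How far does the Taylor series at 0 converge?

Branch term (-10/3)*log(1 - ν/(7/6)): its argument vanishes at ν = 7/6, a logarithmic branch point, modulus 7/6.
Branch term (-17/7)*log(1 - ν/(2/11)): its argument vanishes at ν = 2/11, a logarithmic branch point, modulus 2/11.
The radius of convergence is the smallest modulus among the singular points: 2/11.

The radius of convergence is 2/11.


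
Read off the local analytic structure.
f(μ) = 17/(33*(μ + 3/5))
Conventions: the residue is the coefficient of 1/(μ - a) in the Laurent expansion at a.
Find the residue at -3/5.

At the order-1 pole -3/5 set g(μ) = (μ - (-3/5))*f(μ) = 17/33.
Simple pole: residue = g(a) at a = -3/5, which is 17/33.

The residue is 17/33.


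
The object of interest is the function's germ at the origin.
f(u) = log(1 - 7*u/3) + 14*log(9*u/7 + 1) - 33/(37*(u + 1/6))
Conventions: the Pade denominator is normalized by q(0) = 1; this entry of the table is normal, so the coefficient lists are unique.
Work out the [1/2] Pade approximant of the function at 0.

Taylor coefficients needed (expand at 0): a_0 = -198/37, a_1 = 5303/111, a_2 = -964765/4662, a_3 = 170580875/146853.
Write the denominator as Q(u) = 1 + q1*u + q2*u^2. Requiring Q*f - P = O(u^4) with deg P <= 1 kills the coefficients of u^2..u^3 in Q*f:
  u^2: a_2 + q1*a_1 + q2*a_0 = 0, i.e. -964765/4662 + (5303/111)*q1 + (-198/37)*q2 = 0.
  u^3: a_3 + q1*a_2 + q2*a_1 = 0, i.e. 170580875/146853 + (-964765/4662)*q1 + (5303/111)*q2 = 0.
Solving this linear system: q1 = 359361245/115035648, q2 = -3189370675/295805952.
The numerator is Q*f truncated at degree 1: P0 = a_0 = -198/37; P1 = a_1 + q1*a_0 = 66095576969/2128159488.

The Pade approximant has numerator coefficients [-198/37, 66095576969/2128159488]; denominator coefficients [1, 359361245/115035648, -3189370675/295805952].


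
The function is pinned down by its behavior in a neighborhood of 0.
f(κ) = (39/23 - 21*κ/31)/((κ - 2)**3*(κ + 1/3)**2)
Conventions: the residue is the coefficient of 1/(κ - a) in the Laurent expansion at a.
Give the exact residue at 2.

The residue is 241623/1711913.

At the order-3 pole 2 set g(κ) = (κ - (2))^3*f(κ) = (39/23 - 21*κ/31)/(κ + 1/3)**2.
Order-3 pole: residue = g''(a)/2; g''(2) = 483246/1711913, so the residue is 241623/1711913.


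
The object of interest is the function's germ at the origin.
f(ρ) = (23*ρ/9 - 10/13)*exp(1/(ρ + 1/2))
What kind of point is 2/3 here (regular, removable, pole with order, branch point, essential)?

There is no denominator, hence no pole anywhere.
The essential point of exp(1/(ρ - (-1/2))) is -1/2, not 2/3.
So the germ continues analytically to 2/3.

The point is a regular point.


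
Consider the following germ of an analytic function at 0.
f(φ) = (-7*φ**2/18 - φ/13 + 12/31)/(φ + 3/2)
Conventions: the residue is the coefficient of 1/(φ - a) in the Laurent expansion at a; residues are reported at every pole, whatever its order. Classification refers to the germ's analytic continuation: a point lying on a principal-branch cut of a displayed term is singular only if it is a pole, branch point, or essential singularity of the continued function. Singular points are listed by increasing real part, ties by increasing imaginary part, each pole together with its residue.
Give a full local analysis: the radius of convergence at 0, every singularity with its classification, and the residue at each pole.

Radius of convergence at 0: 3/2.
At -3/2: a pole of order 1; residue -1201/3224.

Denominator factor (φ + 3/2): pole of order 1 at -3/2, modulus 3/2.
The radius of convergence is the smallest modulus among the singular points: 3/2.
At the order-1 pole -3/2 set g(φ) = (φ - (-3/2))*f(φ) = -7*φ**2/18 - φ/13 + 12/31.
Simple pole: residue = g(a) at a = -3/2, which is -1201/3224.


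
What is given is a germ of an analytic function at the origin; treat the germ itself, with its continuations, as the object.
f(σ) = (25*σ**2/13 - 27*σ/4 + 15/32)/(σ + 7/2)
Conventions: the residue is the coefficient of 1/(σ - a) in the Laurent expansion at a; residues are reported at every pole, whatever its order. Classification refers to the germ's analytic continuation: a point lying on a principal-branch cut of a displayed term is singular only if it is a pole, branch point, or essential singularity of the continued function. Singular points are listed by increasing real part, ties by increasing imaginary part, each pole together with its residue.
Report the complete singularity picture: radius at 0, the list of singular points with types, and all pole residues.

Denominator factor (σ + 7/2): pole of order 1 at -7/2, modulus 7/2.
The radius of convergence is the smallest modulus among the singular points: 7/2.
At the order-1 pole -7/2 set g(σ) = (σ - (-7/2))*f(σ) = 25*σ**2/13 - 27*σ/4 + 15/32.
Simple pole: residue = g(a) at a = -7/2, which is 19823/416.

Radius of convergence at 0: 7/2.
At -7/2: a pole of order 1; residue 19823/416.


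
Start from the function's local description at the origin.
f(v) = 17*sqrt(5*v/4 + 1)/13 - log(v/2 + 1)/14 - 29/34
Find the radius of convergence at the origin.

The radius of convergence is 4/5.

Branch term (-1/14)*log(1 - v/(-2)): its argument vanishes at v = -2, a logarithmic branch point, modulus 2.
Branch term (17/13)*sqrt(1 - v/(-4/5)): its argument vanishes at v = -4/5, a square-root branch point, modulus 4/5.
The radius of convergence is the smallest modulus among the singular points: 4/5.


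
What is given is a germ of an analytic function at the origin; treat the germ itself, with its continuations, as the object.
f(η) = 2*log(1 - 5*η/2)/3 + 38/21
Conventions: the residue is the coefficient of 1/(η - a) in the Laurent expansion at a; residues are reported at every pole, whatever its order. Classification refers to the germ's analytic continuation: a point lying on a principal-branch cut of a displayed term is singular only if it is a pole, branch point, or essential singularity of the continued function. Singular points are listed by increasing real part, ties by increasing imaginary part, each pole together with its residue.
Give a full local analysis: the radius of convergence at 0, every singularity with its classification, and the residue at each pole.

Radius of convergence at 0: 2/5.
At 2/5: a logarithmic branch point.

Branch term (2/3)*log(1 - η/(2/5)): its argument vanishes at η = 2/5, a logarithmic branch point, modulus 2/5.
The radius of convergence is the smallest modulus among the singular points: 2/5.


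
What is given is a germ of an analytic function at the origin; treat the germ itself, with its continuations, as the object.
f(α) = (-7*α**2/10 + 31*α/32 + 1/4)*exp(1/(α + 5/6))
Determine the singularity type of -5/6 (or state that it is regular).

The exponent 1/(α - (-5/6)) has a pole at -5/6, so exp(1/(α - (-5/6))) takes every nonzero value near it: an essential singularity (not a pole of any order).

The point is an essential singularity.


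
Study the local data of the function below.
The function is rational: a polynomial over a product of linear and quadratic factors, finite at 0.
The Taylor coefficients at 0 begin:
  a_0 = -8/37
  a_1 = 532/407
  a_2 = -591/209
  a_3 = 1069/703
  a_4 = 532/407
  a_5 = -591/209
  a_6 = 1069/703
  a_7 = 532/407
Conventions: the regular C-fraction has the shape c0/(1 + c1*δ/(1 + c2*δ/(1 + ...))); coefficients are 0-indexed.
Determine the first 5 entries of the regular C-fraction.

Taylor coefficients (read off): a_0 = -8/37, a_1 = 532/407, a_2 = -591/209, a_3 = 1069/703, a_4 = 532/407.
c0 = a_0 = -8/37. Peel one level at a time: if S = 1 + c*δ/S' with S'(0) = 1, then c is the δ-coefficient of S and S' = c*δ/(S - 1).
S_1 = c0/f = 1 + (133/22)*δ + (431645/18392)*δ^2 + ...; c1 = 133/22.
S_2 = c1*δ/(S_1 - 1) = 1 + (-431645/111188)*δ + (359305717/102171664)*δ^2 + ...; c2 = -431645/111188.
S_3 = c2*δ/(S_2 - 1) = 1 + (3952362887/4363067660)*δ + (53084185935297/28320245715800)*δ^2 + ...; c3 = 3952362887/4363067660.
S_4 = c3*δ/(S_3 - 1) = 1 + (-1786323/863290)*δ + ...; c4 = -1786323/863290.

The regular C-fraction coefficients are [-8/37, 133/22, -431645/111188, 3952362887/4363067660, -1786323/863290].


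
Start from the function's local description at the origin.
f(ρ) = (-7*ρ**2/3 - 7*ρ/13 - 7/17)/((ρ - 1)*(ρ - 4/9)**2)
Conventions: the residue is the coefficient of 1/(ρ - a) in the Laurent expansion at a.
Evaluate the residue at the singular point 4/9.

The residue is 137662/16575.

At the order-2 pole 4/9 set g(ρ) = (ρ - (4/9))^2*f(ρ) = (-7*ρ**2/3 - 7*ρ/13 - 7/17)/(ρ - 1).
Order-2 pole: residue = g'(a); g'(4/9) = 137662/16575, so the residue is 137662/16575.


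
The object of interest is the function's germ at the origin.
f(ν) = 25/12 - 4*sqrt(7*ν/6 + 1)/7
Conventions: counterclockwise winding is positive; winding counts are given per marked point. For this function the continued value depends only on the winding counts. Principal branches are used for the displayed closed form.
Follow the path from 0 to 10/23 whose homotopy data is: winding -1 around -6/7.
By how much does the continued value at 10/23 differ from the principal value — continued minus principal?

Continued minus principal equals (16/483)*sqrt(1794).

The rational part is single-valued and drops out of the difference; each branch term changes only by its own monodromy.
(-4/7)*sqrt(1 - ν/(-6/7)): winding -1 is odd, the square root flips sign, contributing -2*(-4/7)*sqrt(1 - (10/23)/(-6/7)) = -2*(-4/7)*sqrt(104/69) = (16/483)*sqrt(1794).
Summing the contributions at ν = 10/23 gives (16/483)*sqrt(1794).


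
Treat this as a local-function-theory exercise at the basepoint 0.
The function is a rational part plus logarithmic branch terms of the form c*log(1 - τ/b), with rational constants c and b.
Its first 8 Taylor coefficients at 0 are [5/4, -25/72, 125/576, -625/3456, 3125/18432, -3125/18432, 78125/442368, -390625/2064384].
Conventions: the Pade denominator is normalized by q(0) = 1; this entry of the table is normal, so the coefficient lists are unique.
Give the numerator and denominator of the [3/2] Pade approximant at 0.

The Pade approximant has numerator coefficients [5/4, 55/36, 325/1152, -125/6912]; denominator coefficients [1, 3/2, 15/32].

Taylor coefficients needed (read off): a_0 = 5/4, a_1 = -25/72, a_2 = 125/576, a_3 = -625/3456, a_4 = 3125/18432, a_5 = -3125/18432.
Write the denominator as Q(τ) = 1 + q1*τ + q2*τ^2. Requiring Q*f - P = O(τ^6) with deg P <= 3 kills the coefficients of τ^4..τ^5 in Q*f:
  τ^4: a_4 + q1*a_3 + q2*a_2 = 0, i.e. 3125/18432 + (-625/3456)*q1 + (125/576)*q2 = 0.
  τ^5: a_5 + q1*a_4 + q2*a_3 = 0, i.e. -3125/18432 + (3125/18432)*q1 + (-625/3456)*q2 = 0.
Solving this linear system: q1 = 3/2, q2 = 15/32.
The numerator is Q*f truncated at degree 3: P0 = a_0 = 5/4; P1 = a_1 + q1*a_0 = 55/36; P2 = a_2 + q1*a_1 + q2*a_0 = 325/1152; P3 = a_3 + q1*a_2 + q2*a_1 = -125/6912.


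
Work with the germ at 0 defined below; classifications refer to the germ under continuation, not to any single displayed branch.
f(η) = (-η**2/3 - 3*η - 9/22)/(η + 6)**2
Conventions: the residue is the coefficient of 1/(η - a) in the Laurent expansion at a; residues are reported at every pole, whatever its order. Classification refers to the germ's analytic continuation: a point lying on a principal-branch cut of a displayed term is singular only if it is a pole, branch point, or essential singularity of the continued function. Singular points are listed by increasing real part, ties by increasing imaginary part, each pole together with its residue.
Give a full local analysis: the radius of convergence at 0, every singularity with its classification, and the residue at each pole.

Radius of convergence at 0: 6.
At -6: a pole of order 2; residue 1.

Denominator factor (η + 6)^2: pole of order 2 at -6, modulus 6.
The radius of convergence is the smallest modulus among the singular points: 6.
At the order-2 pole -6 set g(η) = (η - (-6))^2*f(η) = -η**2/3 - 3*η - 9/22.
Order-2 pole: residue = g'(a); g'(-6) = 1, so the residue is 1.


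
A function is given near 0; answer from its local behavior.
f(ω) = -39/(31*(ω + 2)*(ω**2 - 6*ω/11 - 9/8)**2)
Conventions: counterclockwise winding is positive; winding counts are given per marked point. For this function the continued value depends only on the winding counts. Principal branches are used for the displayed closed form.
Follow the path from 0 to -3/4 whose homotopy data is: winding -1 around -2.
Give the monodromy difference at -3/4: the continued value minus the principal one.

The function is rational, hence single-valued: continuing it around any pole returns the same value, so the difference is 0.

Continued minus principal equals 0.


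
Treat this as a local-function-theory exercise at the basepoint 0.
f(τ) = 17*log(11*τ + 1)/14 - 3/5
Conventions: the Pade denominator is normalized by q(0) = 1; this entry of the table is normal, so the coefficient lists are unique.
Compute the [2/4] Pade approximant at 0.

The Pade approximant has numerator coefficients [-3/5, 3243133/589190, 489141059/5891900]; denominator coefficients [1, 110161/8417, 7715719/252510, -615043/25251, 18305243/303012].

Taylor coefficients needed (expand at 0): a_0 = -3/5, a_1 = 187/14, a_2 = -2057/28, a_3 = 22627/42, a_4 = -248897/56, a_5 = 2737867/70, a_6 = -30116537/84.
Write the denominator as Q(τ) = 1 + q1*τ + q2*τ^2 + q3*τ^3 + q4*τ^4. Requiring Q*f - P = O(τ^7) with deg P <= 2 kills the coefficients of τ^3..τ^6 in Q*f:
  τ^3: a_3 + q1*a_2 + q2*a_1 + q3*a_0 = 0, i.e. 22627/42 + (-2057/28)*q1 + (187/14)*q2 + (-3/5)*q3 = 0.
  τ^4: a_4 + q1*a_3 + q2*a_2 + q3*a_1 + q4*a_0 = 0, i.e. -248897/56 + (22627/42)*q1 + (-2057/28)*q2 + (187/14)*q3 + (-3/5)*q4 = 0.
  τ^5: a_5 + q1*a_4 + q2*a_3 + q3*a_2 + q4*a_1 = 0, i.e. 2737867/70 + (-248897/56)*q1 + (22627/42)*q2 + (-2057/28)*q3 + (187/14)*q4 = 0.
  τ^6: a_6 + q1*a_5 + q2*a_4 + q3*a_3 + q4*a_2 = 0, i.e. -30116537/84 + (2737867/70)*q1 + (-248897/56)*q2 + (22627/42)*q3 + (-2057/28)*q4 = 0.
Solving this linear system: q1 = 110161/8417, q2 = 7715719/252510, q3 = -615043/25251, q4 = 18305243/303012.
The numerator is Q*f truncated at degree 2: P0 = a_0 = -3/5; P1 = a_1 + q1*a_0 = 3243133/589190; P2 = a_2 + q1*a_1 + q2*a_0 = 489141059/5891900.


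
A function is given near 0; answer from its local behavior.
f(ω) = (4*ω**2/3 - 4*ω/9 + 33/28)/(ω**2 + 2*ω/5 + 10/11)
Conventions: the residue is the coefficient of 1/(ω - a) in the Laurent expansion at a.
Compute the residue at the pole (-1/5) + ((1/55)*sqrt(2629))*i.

The residue is (-22/45) - ((11227/6625080)*sqrt(2629))*i.

The factor ω**2 + 2*ω/5 + 10/11 splits as (ω - a)(ω - a') with a = (-1/5) + ((1/55)*sqrt(2629))*i, a' = (-1/5) - ((1/55)*sqrt(2629))*i. At the order-1 pole a set g(ω) = (ω - a)*f(ω) = [4*ω**2/3 - 4*ω/9 + 33/28] / (ω - a').
Simple pole: residue = g(a) at a = (-1/5) + ((1/55)*sqrt(2629))*i, which is (-22/45) - ((11227/6625080)*sqrt(2629))*i.


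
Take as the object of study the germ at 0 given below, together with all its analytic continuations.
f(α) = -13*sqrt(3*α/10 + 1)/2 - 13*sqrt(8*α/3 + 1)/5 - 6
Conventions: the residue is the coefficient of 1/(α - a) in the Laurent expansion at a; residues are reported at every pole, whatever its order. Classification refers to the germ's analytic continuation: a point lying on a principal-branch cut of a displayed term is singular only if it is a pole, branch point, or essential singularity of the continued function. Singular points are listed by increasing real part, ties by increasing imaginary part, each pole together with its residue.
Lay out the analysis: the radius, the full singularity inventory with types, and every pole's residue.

Branch term (-13/5)*sqrt(1 - α/(-3/8)): its argument vanishes at α = -3/8, a square-root branch point, modulus 3/8.
Branch term (-13/2)*sqrt(1 - α/(-10/3)): its argument vanishes at α = -10/3, a square-root branch point, modulus 10/3.
The radius of convergence is the smallest modulus among the singular points: 3/8.
List the singular points by increasing real part (a conjugate pair: the negative imaginary part first).

Radius of convergence at 0: 3/8.
At -10/3: an algebraic (square-root) branch point.
At -3/8: an algebraic (square-root) branch point.


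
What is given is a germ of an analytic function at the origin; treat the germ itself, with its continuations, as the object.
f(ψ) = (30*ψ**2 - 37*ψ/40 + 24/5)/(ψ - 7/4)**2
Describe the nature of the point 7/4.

The point is a pole of order 2.

The denominator factor ψ - 7/4 vanishes at 7/4 and appears to the power 2; the numerator there equals 15209/160, nonzero, and no other factor vanishes.
Hence a pole whose order is the multiplicity, 2.


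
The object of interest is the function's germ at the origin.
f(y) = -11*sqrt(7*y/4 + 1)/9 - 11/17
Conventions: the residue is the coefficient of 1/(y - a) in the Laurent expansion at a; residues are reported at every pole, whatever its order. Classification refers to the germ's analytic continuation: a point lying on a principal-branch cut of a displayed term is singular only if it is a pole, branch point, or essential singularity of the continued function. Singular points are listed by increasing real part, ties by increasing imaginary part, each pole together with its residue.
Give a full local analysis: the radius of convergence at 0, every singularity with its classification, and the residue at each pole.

Branch term (-11/9)*sqrt(1 - y/(-4/7)): its argument vanishes at y = -4/7, a square-root branch point, modulus 4/7.
The radius of convergence is the smallest modulus among the singular points: 4/7.

Radius of convergence at 0: 4/7.
At -4/7: an algebraic (square-root) branch point.


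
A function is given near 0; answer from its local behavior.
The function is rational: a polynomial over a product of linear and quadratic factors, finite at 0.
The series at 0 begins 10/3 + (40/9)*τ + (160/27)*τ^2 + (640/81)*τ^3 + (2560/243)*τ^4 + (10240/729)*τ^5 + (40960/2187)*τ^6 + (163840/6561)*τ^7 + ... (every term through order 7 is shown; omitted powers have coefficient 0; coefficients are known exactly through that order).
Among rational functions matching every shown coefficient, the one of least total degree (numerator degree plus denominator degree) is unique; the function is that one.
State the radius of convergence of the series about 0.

No rational of total degree below 1 reproduces all 8 coefficients; solving the [0/1] Pade equations on them gives f(τ) = -5/(2*(τ - 3/4)), whose expansion matches every shown term.
Denominator factor (τ - 3/4): pole of order 1 at 3/4, modulus 3/4.
The radius of convergence is the smallest modulus among the singular points: 3/4.

The radius of convergence is 3/4.


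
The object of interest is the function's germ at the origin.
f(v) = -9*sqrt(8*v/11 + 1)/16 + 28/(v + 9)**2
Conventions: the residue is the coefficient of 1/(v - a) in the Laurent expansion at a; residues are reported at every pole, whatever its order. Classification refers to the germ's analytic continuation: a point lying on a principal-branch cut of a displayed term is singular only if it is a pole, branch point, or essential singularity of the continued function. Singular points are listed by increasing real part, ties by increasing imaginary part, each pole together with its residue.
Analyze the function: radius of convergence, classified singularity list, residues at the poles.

Denominator factor (v + 9)^2: pole of order 2 at -9, modulus 9.
Branch term (-9/16)*sqrt(1 - v/(-11/8)): its argument vanishes at v = -11/8, a square-root branch point, modulus 11/8.
The radius of convergence is the smallest modulus among the singular points: 11/8.
The branch term is analytic at -9 and contributes nothing to the residue; only the rational part matters.
At the order-2 pole -9 set g(v) = (v - (-9))^2*(rational part) = 28.
Order-2 pole: residue = g'(a); g'(-9) = 0, so the residue is 0.
List the singular points by increasing real part (a conjugate pair: the negative imaginary part first).

Radius of convergence at 0: 11/8.
At -9: a pole of order 2; residue 0.
At -11/8: an algebraic (square-root) branch point.


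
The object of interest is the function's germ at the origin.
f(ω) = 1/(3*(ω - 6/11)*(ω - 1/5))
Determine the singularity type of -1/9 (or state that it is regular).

The point is a regular point.

Denominator factors: ω - 6/11 = -65/99 at ω = -1/9; ω - 1/5 = -14/45 at ω = -1/9 — none vanishes.
So the germ continues analytically to -1/9.


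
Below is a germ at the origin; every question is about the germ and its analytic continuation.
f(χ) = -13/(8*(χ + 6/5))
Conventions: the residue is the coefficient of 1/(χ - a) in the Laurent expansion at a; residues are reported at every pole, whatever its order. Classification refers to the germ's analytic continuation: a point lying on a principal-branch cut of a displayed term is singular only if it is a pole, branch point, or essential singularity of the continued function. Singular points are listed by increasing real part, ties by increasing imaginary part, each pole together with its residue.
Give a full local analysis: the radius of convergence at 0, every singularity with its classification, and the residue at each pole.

Radius of convergence at 0: 6/5.
At -6/5: a pole of order 1; residue -13/8.

Denominator factor (χ + 6/5): pole of order 1 at -6/5, modulus 6/5.
The radius of convergence is the smallest modulus among the singular points: 6/5.
At the order-1 pole -6/5 set g(χ) = (χ - (-6/5))*f(χ) = -13/8.
Simple pole: residue = g(a) at a = -6/5, which is -13/8.


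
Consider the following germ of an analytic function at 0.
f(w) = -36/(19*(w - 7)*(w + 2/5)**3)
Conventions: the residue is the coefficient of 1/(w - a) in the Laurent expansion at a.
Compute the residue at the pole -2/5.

The residue is 4500/962407.

At the order-3 pole -2/5 set g(w) = (w - (-2/5))^3*f(w) = -36/(19*(w - 7)).
Order-3 pole: residue = g''(a)/2; g''(-2/5) = 9000/962407, so the residue is 4500/962407.


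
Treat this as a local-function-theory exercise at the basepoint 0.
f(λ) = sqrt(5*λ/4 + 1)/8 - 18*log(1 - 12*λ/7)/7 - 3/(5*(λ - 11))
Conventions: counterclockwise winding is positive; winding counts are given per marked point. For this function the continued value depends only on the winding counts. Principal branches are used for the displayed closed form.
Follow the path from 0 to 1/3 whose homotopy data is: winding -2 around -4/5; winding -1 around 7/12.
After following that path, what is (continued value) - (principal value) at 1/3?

Continued minus principal equals (36/7)*pi*i.

The rational part is single-valued and drops out of the difference; each branch term changes only by its own monodromy.
(1/8)*sqrt(1 - λ/(-4/5)): winding -2 is even, the square root returns to the same sheet, contribution 0.
(-18/7)*log(1 - λ/(7/12)): each positive loop around 7/12 adds 2*pi*i to the log, so winding -1 contributes (-18/7)*(-1)*2*pi*i = (36/7)*pi*i.
Summing the contributions at λ = 1/3 gives (36/7)*pi*i.


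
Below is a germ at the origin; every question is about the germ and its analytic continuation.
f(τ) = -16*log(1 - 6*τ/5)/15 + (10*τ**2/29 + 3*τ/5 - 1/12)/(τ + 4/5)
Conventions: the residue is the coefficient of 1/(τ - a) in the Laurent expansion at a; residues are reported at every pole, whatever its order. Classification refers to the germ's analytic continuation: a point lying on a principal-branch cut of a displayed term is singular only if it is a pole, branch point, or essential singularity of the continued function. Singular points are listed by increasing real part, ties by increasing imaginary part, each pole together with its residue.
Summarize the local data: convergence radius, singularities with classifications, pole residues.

Radius of convergence at 0: 4/5.
At -4/5: a pole of order 1; residue -2981/8700.
At 5/6: a logarithmic branch point.

Denominator factor (τ + 4/5): pole of order 1 at -4/5, modulus 4/5.
Branch term (-16/15)*log(1 - τ/(5/6)): its argument vanishes at τ = 5/6, a logarithmic branch point, modulus 5/6.
The radius of convergence is the smallest modulus among the singular points: 4/5.
The branch term is analytic at -4/5 and contributes nothing to the residue; only the rational part matters.
At the order-1 pole -4/5 set g(τ) = (τ - (-4/5))*(rational part) = 10*τ**2/29 + 3*τ/5 - 1/12.
Simple pole: residue = g(a) at a = -4/5, which is -2981/8700.
List the singular points by increasing real part (a conjugate pair: the negative imaginary part first).


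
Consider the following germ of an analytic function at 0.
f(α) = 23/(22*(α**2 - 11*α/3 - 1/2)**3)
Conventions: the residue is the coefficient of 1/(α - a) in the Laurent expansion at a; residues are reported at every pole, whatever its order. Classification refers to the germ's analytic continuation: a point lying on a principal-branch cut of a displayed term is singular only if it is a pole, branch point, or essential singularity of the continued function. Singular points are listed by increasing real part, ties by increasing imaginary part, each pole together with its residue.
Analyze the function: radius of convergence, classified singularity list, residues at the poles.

Radius of convergence at 0: -11/6 + (1/6)*sqrt(139).
At 11/6 - (1/6)*sqrt(139): a pole of order 3; residue -(16767/29541809)*sqrt(139).
At 11/6 + (1/6)*sqrt(139): a pole of order 3; residue (16767/29541809)*sqrt(139).

Denominator factor (α**2 - 11*α/3 - 1/2)^3: discriminant 139/9, real irrational roots 11/6 + (1/6)*sqrt(139) and 11/6 - (1/6)*sqrt(139); poles of order 3, moduli 11/6 + (1/6)*sqrt(139) and -11/6 + (1/6)*sqrt(139).
The radius of convergence is the smallest modulus among the singular points: -11/6 + (1/6)*sqrt(139).
The factor α**2 - 11*α/3 - 1/2 splits as (α - a)(α - a') with a = 11/6 - (1/6)*sqrt(139), a' = 11/6 + (1/6)*sqrt(139). At the order-3 pole a set g(α) = (α - a)^3*f(α) = [23/22] / (α - a')^3.
Order-3 pole: residue = g''(a)/2; g''(11/6 - (1/6)*sqrt(139)) = -(33534/29541809)*sqrt(139), so the residue is -(16767/29541809)*sqrt(139).
The factor α**2 - 11*α/3 - 1/2 splits as (α - a)(α - a') with a = 11/6 + (1/6)*sqrt(139), a' = 11/6 - (1/6)*sqrt(139). At the order-3 pole a set g(α) = (α - a)^3*f(α) = [23/22] / (α - a')^3.
Order-3 pole: residue = g''(a)/2; g''(11/6 + (1/6)*sqrt(139)) = (33534/29541809)*sqrt(139), so the residue is (16767/29541809)*sqrt(139).
List the singular points by increasing real part (a conjugate pair: the negative imaginary part first).


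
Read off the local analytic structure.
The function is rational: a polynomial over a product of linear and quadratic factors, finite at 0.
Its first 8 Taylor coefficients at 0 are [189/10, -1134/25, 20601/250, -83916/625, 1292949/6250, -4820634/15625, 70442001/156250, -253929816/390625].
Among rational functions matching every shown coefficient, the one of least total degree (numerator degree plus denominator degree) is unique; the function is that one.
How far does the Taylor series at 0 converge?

The radius of convergence is 5/7.

No rational of total degree below 2 reproduces all 8 coefficients; solving the [0/2] Pade equations on them gives f(h) = 27/(2*(h + 5/7)*(h + 1)), whose expansion matches every shown term.
Denominator factor (h + 1): pole of order 1 at -1, modulus 1.
Denominator factor (h + 5/7): pole of order 1 at -5/7, modulus 5/7.
The radius of convergence is the smallest modulus among the singular points: 5/7.


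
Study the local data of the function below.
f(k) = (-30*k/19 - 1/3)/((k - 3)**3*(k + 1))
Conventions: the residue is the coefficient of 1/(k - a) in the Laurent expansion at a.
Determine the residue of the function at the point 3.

The residue is 71/3648.

At the order-3 pole 3 set g(k) = (k - (3))^3*f(k) = (-30*k/19 - 1/3)/(k + 1).
Order-3 pole: residue = g''(a)/2; g''(3) = 71/1824, so the residue is 71/3648.


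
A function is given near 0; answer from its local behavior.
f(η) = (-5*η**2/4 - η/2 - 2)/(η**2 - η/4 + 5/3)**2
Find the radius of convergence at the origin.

The radius of convergence is (1/3)*sqrt(15).

Denominator factor (η**2 - η/4 + 5/3)^2: discriminant -317/48, complex-conjugate roots (1/8) + ((1/24)*sqrt(951))*i and (1/8) - ((1/24)*sqrt(951))*i; poles of order 2, moduli (1/3)*sqrt(15) and (1/3)*sqrt(15).
The radius of convergence is the smallest modulus among the singular points: (1/3)*sqrt(15).


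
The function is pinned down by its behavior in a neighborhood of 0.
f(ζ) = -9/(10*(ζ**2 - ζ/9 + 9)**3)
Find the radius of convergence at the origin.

The radius of convergence is 3.

Denominator factor (ζ**2 - ζ/9 + 9)^3: discriminant -2915/81, complex-conjugate roots (1/18) + ((1/18)*sqrt(2915))*i and (1/18) - ((1/18)*sqrt(2915))*i; poles of order 3, moduli 3 and 3.
The radius of convergence is the smallest modulus among the singular points: 3.


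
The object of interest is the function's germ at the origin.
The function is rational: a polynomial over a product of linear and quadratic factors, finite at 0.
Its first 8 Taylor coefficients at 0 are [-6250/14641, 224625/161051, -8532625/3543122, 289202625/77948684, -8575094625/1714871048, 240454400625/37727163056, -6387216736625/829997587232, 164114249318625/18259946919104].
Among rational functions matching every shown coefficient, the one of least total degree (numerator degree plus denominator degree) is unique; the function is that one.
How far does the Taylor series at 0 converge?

The radius of convergence is 11/10.

No rational of total degree below 6 reproduces all 8 coefficients; solving the [1/5] Pade equations on them gives f(ε) = (7*ε/2 - 25/11)/((ε - 2)**2*(ε + 11/10)**3), whose expansion matches every shown term.
Denominator factor (ε - 2)^2: pole of order 2 at 2, modulus 2.
Denominator factor (ε + 11/10)^3: pole of order 3 at -11/10, modulus 11/10.
The radius of convergence is the smallest modulus among the singular points: 11/10.


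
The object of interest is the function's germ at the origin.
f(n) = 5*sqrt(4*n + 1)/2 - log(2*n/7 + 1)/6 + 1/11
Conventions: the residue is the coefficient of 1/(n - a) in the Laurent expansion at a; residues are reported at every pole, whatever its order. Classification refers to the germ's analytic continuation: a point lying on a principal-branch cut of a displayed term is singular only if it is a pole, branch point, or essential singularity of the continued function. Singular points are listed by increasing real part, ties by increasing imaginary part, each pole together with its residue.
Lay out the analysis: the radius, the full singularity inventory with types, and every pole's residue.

Branch term (-1/6)*log(1 - n/(-7/2)): its argument vanishes at n = -7/2, a logarithmic branch point, modulus 7/2.
Branch term (5/2)*sqrt(1 - n/(-1/4)): its argument vanishes at n = -1/4, a square-root branch point, modulus 1/4.
The radius of convergence is the smallest modulus among the singular points: 1/4.
List the singular points by increasing real part (a conjugate pair: the negative imaginary part first).

Radius of convergence at 0: 1/4.
At -7/2: a logarithmic branch point.
At -1/4: an algebraic (square-root) branch point.


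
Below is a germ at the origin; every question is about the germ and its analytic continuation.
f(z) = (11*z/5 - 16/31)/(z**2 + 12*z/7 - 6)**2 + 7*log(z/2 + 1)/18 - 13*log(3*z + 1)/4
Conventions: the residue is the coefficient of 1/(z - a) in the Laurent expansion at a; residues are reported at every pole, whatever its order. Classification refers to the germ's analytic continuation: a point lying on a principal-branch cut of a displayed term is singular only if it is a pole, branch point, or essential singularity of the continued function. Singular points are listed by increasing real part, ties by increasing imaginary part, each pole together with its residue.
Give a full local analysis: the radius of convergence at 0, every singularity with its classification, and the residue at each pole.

Radius of convergence at 0: 1/3.
At -6/7 - (1/7)*sqrt(330): a pole of order 2; residue -(63847/33759000)*sqrt(330).
At -2: a logarithmic branch point.
At -1/3: a logarithmic branch point.
At -6/7 + (1/7)*sqrt(330): a pole of order 2; residue (63847/33759000)*sqrt(330).

Denominator factor (z**2 + 12*z/7 - 6)^2: discriminant 1320/49, real irrational roots -6/7 + (1/7)*sqrt(330) and -6/7 - (1/7)*sqrt(330); poles of order 2, moduli -6/7 + (1/7)*sqrt(330) and 6/7 + (1/7)*sqrt(330).
Branch term (7/18)*log(1 - z/(-2)): its argument vanishes at z = -2, a logarithmic branch point, modulus 2.
Branch term (-13/4)*log(1 - z/(-1/3)): its argument vanishes at z = -1/3, a logarithmic branch point, modulus 1/3.
The radius of convergence is the smallest modulus among the singular points: 1/3.
The branch terms are analytic at -6/7 - (1/7)*sqrt(330) and contribute nothing to the residue; only the rational part matters.
The factor z**2 + 12*z/7 - 6 splits as (z - a)(z - a') with a = -6/7 - (1/7)*sqrt(330), a' = -6/7 + (1/7)*sqrt(330). At the order-2 pole a set g(z) = (z - a)^2*(rational part) = [11*z/5 - 16/31] / (z - a')^2.
Order-2 pole: residue = g'(a); g'(-6/7 - (1/7)*sqrt(330)) = -(63847/33759000)*sqrt(330), so the residue is -(63847/33759000)*sqrt(330).
The branch terms are analytic at -6/7 + (1/7)*sqrt(330) and contribute nothing to the residue; only the rational part matters.
The factor z**2 + 12*z/7 - 6 splits as (z - a)(z - a') with a = -6/7 + (1/7)*sqrt(330), a' = -6/7 - (1/7)*sqrt(330). At the order-2 pole a set g(z) = (z - a)^2*(rational part) = [11*z/5 - 16/31] / (z - a')^2.
Order-2 pole: residue = g'(a); g'(-6/7 + (1/7)*sqrt(330)) = (63847/33759000)*sqrt(330), so the residue is (63847/33759000)*sqrt(330).
List the singular points by increasing real part (a conjugate pair: the negative imaginary part first).


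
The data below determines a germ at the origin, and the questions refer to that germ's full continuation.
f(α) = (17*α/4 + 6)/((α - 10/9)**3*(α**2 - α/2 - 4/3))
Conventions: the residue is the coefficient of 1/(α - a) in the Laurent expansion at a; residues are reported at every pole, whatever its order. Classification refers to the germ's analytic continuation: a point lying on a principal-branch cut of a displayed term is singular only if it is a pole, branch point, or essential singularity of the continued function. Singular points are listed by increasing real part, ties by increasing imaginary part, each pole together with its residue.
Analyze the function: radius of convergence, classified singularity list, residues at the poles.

Denominator factor (α - 10/9)^3: pole of order 3 at 10/9, modulus 10/9.
Denominator factor (α**2 - α/2 - 4/3): discriminant 67/12, real irrational roots 1/4 + (1/12)*sqrt(201) and 1/4 - (1/12)*sqrt(201); poles of order 1, moduli 1/4 + (1/12)*sqrt(201) and -1/4 + (1/12)*sqrt(201).
The radius of convergence is the smallest modulus among the singular points: -1/4 + (1/12)*sqrt(201).
The factor α**2 - α/2 - 4/3 splits as (α - a)(α - a') with a = 1/4 - (1/12)*sqrt(201), a' = 1/4 + (1/12)*sqrt(201). At the order-1 pole a set g(α) = (α - a)*f(α) = [(17*α/4 + 6)/(α - 10/9)**3] / (α - a').
Simple pole: residue = g(a) at a = 1/4 - (1/12)*sqrt(201), which is 11587455/148877 - (54688851/9974759)*sqrt(201).
At the order-3 pole 10/9 set g(α) = (α - (10/9))^3*f(α) = (17*α/4 + 6)/(α**2 - α/2 - 4/3).
Order-3 pole: residue = g''(a)/2; g''(10/9) = -46349820/148877, so the residue is -23174910/148877.
The factor α**2 - α/2 - 4/3 splits as (α - a)(α - a') with a = 1/4 + (1/12)*sqrt(201), a' = 1/4 - (1/12)*sqrt(201). At the order-1 pole a set g(α) = (α - a)*f(α) = [(17*α/4 + 6)/(α - 10/9)**3] / (α - a').
Simple pole: residue = g(a) at a = 1/4 + (1/12)*sqrt(201), which is 11587455/148877 + (54688851/9974759)*sqrt(201).
List the singular points by increasing real part (a conjugate pair: the negative imaginary part first).

Radius of convergence at 0: -1/4 + (1/12)*sqrt(201).
At 1/4 - (1/12)*sqrt(201): a pole of order 1; residue 11587455/148877 - (54688851/9974759)*sqrt(201).
At 10/9: a pole of order 3; residue -23174910/148877.
At 1/4 + (1/12)*sqrt(201): a pole of order 1; residue 11587455/148877 + (54688851/9974759)*sqrt(201).
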